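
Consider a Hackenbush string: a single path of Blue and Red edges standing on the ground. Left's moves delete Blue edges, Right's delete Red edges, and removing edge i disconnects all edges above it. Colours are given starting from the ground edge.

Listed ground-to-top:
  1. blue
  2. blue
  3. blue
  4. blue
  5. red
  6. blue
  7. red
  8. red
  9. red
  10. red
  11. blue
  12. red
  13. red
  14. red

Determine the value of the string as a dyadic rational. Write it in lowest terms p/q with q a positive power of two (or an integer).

3601/1024

Prefix values for blue blue blue blue red blue red red red red blue red red red via {L|R} + simplicity:
edge 1 of 14 (blue): { 0 | ∅ } → 1
edge 2 of 14 (blue): { 0; 1 | ∅ } → 2
edge 3 of 14 (blue): { 0; 1; 2 | ∅ } → 3
edge 4 of 14 (blue): { 0; 1; 2; 3 | ∅ } → 4
edge 5 of 14 (red): { 0; 1; 2; 3 | 4 } → 7/2
edge 6 of 14 (blue): { 0; 1; 2; 3; 7/2 | 4 } → 15/4
edge 7 of 14 (red): { 0; 1; 2; 3; 7/2 | 15/4; 4 } → 29/8
edge 8 of 14 (red): { 0; 1; 2; 3; 7/2 | 29/8; 15/4; 4 } → 57/16
edge 9 of 14 (red): { 0; 1; 2; 3; 7/2 | 57/16; 29/8; 15/4; 4 } → 113/32
edge 10 of 14 (red): { 0; 1; 2; 3; 7/2 | 113/32; 57/16; 29/8; 15/4; 4 } → 225/64
edge 11 of 14 (blue): { 0; 1; 2; 3; 7/2; 225/64 | 113/32; 57/16; 29/8; 15/4; 4 } → 451/128
edge 12 of 14 (red): { 0; 1; 2; 3; 7/2; 225/64 | 451/128; 113/32; 57/16; 29/8; 15/4; 4 } → 901/256
edge 13 of 14 (red): { 0; 1; 2; 3; 7/2; 225/64 | 901/256; 451/128; 113/32; 57/16; 29/8; 15/4; 4 } → 1801/512
edge 14 of 14 (red): { 0; 1; 2; 3; 7/2; 225/64 | 1801/512; 901/256; 451/128; 113/32; 57/16; 29/8; 15/4; 4 } → 3601/1024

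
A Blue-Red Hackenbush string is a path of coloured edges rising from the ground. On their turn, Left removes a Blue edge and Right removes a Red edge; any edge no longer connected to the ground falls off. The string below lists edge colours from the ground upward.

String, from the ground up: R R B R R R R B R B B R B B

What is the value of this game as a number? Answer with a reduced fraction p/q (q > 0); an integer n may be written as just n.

edge 1 of 14 (R): { (no moves) | 0 } so -1
edge 2 of 14 (R): { (no moves) | -1; 0 } so -2
edge 3 of 14 (B): { -2 | -1; 0 } so -3/2
edge 4 of 14 (R): { -2 | -3/2; -1; 0 } so -7/4
edge 5 of 14 (R): { -2 | -7/4; -3/2; -1; 0 } so -15/8
edge 6 of 14 (R): { -2 | -15/8; -7/4; -3/2; -1; 0 } so -31/16
edge 7 of 14 (R): { -2 | -31/16; -15/8; -7/4; -3/2; -1; 0 } so -63/32
edge 8 of 14 (B): { -2; -63/32 | -31/16; -15/8; -7/4; -3/2; -1; 0 } so -125/64
edge 9 of 14 (R): { -2; -63/32 | -125/64; -31/16; -15/8; -7/4; -3/2; -1; 0 } so -251/128
edge 10 of 14 (B): { -2; -63/32; -251/128 | -125/64; -31/16; -15/8; -7/4; -3/2; -1; 0 } so -501/256
edge 11 of 14 (B): { -2; -63/32; -251/128; -501/256 | -125/64; -31/16; -15/8; -7/4; -3/2; -1; 0 } so -1001/512
edge 12 of 14 (R): { -2; -63/32; -251/128; -501/256 | -1001/512; -125/64; -31/16; -15/8; -7/4; -3/2; -1; 0 } so -2003/1024
edge 13 of 14 (B): { -2; -63/32; -251/128; -501/256; -2003/1024 | -1001/512; -125/64; -31/16; -15/8; -7/4; -3/2; -1; 0 } so -4005/2048
edge 14 of 14 (B): { -2; -63/32; -251/128; -501/256; -2003/1024; -4005/2048 | -1001/512; -125/64; -31/16; -15/8; -7/4; -3/2; -1; 0 } so -8009/4096

-8009/4096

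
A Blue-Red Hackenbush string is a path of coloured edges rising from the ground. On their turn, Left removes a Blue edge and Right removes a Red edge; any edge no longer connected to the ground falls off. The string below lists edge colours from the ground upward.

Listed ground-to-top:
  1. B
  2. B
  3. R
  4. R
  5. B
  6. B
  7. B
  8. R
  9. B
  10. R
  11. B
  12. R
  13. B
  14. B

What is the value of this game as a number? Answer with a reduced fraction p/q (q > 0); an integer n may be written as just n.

5975/4096

Recurse on prefixes of the 14-edge string B B R R B B B R B R B R B B:
value(B) = { 0 | — } → 1
value(BB) = { 0,1 | — } → 2
value(BBR) = { 0,1 | 2 } → 3/2
value(BBRR) = { 0,1 | 3/2,2 } → 5/4
value(BBRRB) = { 0,1,5/4 | 3/2,2 } → 11/8
value(BBRRBB) = { 0,1,5/4,11/8 | 3/2,2 } → 23/16
value(BBRRBBB) = { 0,1,5/4,11/8,23/16 | 3/2,2 } → 47/32
value(BBRRBBBR) = { 0,1,5/4,11/8,23/16 | 47/32,3/2,2 } → 93/64
value(BBRRBBBRB) = { 0,1,5/4,11/8,23/16,93/64 | 47/32,3/2,2 } → 187/128
value(BBRRBBBRBR) = { 0,1,5/4,11/8,23/16,93/64 | 187/128,47/32,3/2,2 } → 373/256
value(BBRRBBBRBRB) = { 0,1,5/4,11/8,23/16,93/64,373/256 | 187/128,47/32,3/2,2 } → 747/512
value(BBRRBBBRBRBR) = { 0,1,5/4,11/8,23/16,93/64,373/256 | 747/512,187/128,47/32,3/2,2 } → 1493/1024
value(BBRRBBBRBRBRB) = { 0,1,5/4,11/8,23/16,93/64,373/256,1493/1024 | 747/512,187/128,47/32,3/2,2 } → 2987/2048
value(BBRRBBBRBRBRBB) = { 0,1,5/4,11/8,23/16,93/64,373/256,1493/1024,2987/2048 | 747/512,187/128,47/32,3/2,2 } → 5975/4096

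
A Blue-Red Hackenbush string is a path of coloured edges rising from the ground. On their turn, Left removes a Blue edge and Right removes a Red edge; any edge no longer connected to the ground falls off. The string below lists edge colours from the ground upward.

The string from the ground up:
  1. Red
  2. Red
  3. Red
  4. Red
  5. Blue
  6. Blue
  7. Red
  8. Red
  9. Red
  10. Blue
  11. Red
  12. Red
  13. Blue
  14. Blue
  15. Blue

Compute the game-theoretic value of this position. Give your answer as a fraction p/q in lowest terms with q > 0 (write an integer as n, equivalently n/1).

-7089/2048

1 of 15 · R · max L −∞ · min R 0 ⇒ -1
2 of 15 · RR · max L −∞ · min R -1 ⇒ -2
3 of 15 · RRR · max L −∞ · min R -2 ⇒ -3
4 of 15 · RRRR · max L −∞ · min R -3 ⇒ -4
5 of 15 · RRRRB · max L -4 · min R -3 ⇒ -7/2
6 of 15 · RRRRBB · max L -7/2 · min R -3 ⇒ -13/4
7 of 15 · RRRRBBR · max L -7/2 · min R -13/4 ⇒ -27/8
8 of 15 · RRRRBBRR · max L -7/2 · min R -27/8 ⇒ -55/16
9 of 15 · RRRRBBRRR · max L -7/2 · min R -55/16 ⇒ -111/32
10 of 15 · RRRRBBRRRB · max L -111/32 · min R -55/16 ⇒ -221/64
11 of 15 · RRRRBBRRRBR · max L -111/32 · min R -221/64 ⇒ -443/128
12 of 15 · RRRRBBRRRBRR · max L -111/32 · min R -443/128 ⇒ -887/256
13 of 15 · RRRRBBRRRBRRB · max L -887/256 · min R -443/128 ⇒ -1773/512
14 of 15 · RRRRBBRRRBRRBB · max L -1773/512 · min R -443/128 ⇒ -3545/1024
15 of 15 · RRRRBBRRRBRRBBB · max L -3545/1024 · min R -443/128 ⇒ -7089/2048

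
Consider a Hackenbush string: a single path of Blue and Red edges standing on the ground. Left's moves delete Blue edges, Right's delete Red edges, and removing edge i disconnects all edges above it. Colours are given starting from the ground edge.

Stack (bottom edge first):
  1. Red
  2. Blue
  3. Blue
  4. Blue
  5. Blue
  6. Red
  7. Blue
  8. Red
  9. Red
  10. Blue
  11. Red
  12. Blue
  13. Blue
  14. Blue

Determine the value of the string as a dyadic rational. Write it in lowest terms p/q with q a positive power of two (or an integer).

Recurse on prefixes of the 14-edge string Red Blue Blue Blue Blue Red Blue Red Red Blue Red Blue Blue Blue:
val_1 [R]  L=[—]  R=[0]  -> -1
val_2 [RB]  L=[-1]  R=[0]  -> -1/2
val_3 [RBB]  L=[-1,-1/2]  R=[0]  -> -1/4
val_4 [RBBB]  L=[-1,-1/2,-1/4]  R=[0]  -> -1/8
val_5 [RBBBB]  L=[-1,-1/2,-1/4,-1/8]  R=[0]  -> -1/16
val_6 [RBBBBR]  L=[-1,-1/2,-1/4,-1/8]  R=[-1/16,0]  -> -3/32
val_7 [RBBBBRB]  L=[-1,-1/2,-1/4,-1/8,-3/32]  R=[-1/16,0]  -> -5/64
val_8 [RBBBBRBR]  L=[-1,-1/2,-1/4,-1/8,-3/32]  R=[-5/64,-1/16,0]  -> -11/128
val_9 [RBBBBRBRR]  L=[-1,-1/2,-1/4,-1/8,-3/32]  R=[-11/128,-5/64,-1/16,0]  -> -23/256
val_10 [RBBBBRBRRB]  L=[-1,-1/2,-1/4,-1/8,-3/32,-23/256]  R=[-11/128,-5/64,-1/16,0]  -> -45/512
val_11 [RBBBBRBRRBR]  L=[-1,-1/2,-1/4,-1/8,-3/32,-23/256]  R=[-45/512,-11/128,-5/64,-1/16,0]  -> -91/1024
val_12 [RBBBBRBRRBRB]  L=[-1,-1/2,-1/4,-1/8,-3/32,-23/256,-91/1024]  R=[-45/512,-11/128,-5/64,-1/16,0]  -> -181/2048
val_13 [RBBBBRBRRBRBB]  L=[-1,-1/2,-1/4,-1/8,-3/32,-23/256,-91/1024,-181/2048]  R=[-45/512,-11/128,-5/64,-1/16,0]  -> -361/4096
val_14 [RBBBBRBRRBRBBB]  L=[-1,-1/2,-1/4,-1/8,-3/32,-23/256,-91/1024,-181/2048,-361/4096]  R=[-45/512,-11/128,-5/64,-1/16,0]  -> -721/8192

-721/8192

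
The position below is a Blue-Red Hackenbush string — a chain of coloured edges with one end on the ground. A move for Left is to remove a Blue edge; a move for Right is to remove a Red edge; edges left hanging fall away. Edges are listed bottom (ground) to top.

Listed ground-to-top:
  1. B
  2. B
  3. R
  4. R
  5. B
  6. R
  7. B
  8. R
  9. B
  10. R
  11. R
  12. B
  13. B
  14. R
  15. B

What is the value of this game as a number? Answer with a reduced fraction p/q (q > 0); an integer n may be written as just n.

10907/8192

step 1: add B to get B; options L={ 0 } R={  } gives 1
step 2: add B to get BB; options L={ 0,1 } R={  } gives 2
step 3: add R to get BBR; options L={ 0,1 } R={ 2 } gives 3/2
step 4: add R to get BBRR; options L={ 0,1 } R={ 3/2,2 } gives 5/4
step 5: add B to get BBRRB; options L={ 0,1,5/4 } R={ 3/2,2 } gives 11/8
step 6: add R to get BBRRBR; options L={ 0,1,5/4 } R={ 11/8,3/2,2 } gives 21/16
step 7: add B to get BBRRBRB; options L={ 0,1,5/4,21/16 } R={ 11/8,3/2,2 } gives 43/32
step 8: add R to get BBRRBRBR; options L={ 0,1,5/4,21/16 } R={ 43/32,11/8,3/2,2 } gives 85/64
step 9: add B to get BBRRBRBRB; options L={ 0,1,5/4,21/16,85/64 } R={ 43/32,11/8,3/2,2 } gives 171/128
step 10: add R to get BBRRBRBRBR; options L={ 0,1,5/4,21/16,85/64 } R={ 171/128,43/32,11/8,3/2,2 } gives 341/256
step 11: add R to get BBRRBRBRBRR; options L={ 0,1,5/4,21/16,85/64 } R={ 341/256,171/128,43/32,11/8,3/2,2 } gives 681/512
step 12: add B to get BBRRBRBRBRRB; options L={ 0,1,5/4,21/16,85/64,681/512 } R={ 341/256,171/128,43/32,11/8,3/2,2 } gives 1363/1024
step 13: add B to get BBRRBRBRBRRBB; options L={ 0,1,5/4,21/16,85/64,681/512,1363/1024 } R={ 341/256,171/128,43/32,11/8,3/2,2 } gives 2727/2048
step 14: add R to get BBRRBRBRBRRBBR; options L={ 0,1,5/4,21/16,85/64,681/512,1363/1024 } R={ 2727/2048,341/256,171/128,43/32,11/8,3/2,2 } gives 5453/4096
step 15: add B to get BBRRBRBRBRRBBRB; options L={ 0,1,5/4,21/16,85/64,681/512,1363/1024,5453/4096 } R={ 2727/2048,341/256,171/128,43/32,11/8,3/2,2 } gives 10907/8192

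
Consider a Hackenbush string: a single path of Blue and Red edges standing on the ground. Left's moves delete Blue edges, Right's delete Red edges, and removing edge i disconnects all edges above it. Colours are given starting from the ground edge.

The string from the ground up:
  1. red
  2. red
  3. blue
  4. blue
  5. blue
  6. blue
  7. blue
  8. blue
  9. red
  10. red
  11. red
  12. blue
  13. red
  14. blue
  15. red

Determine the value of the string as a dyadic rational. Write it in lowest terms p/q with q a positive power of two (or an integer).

-8427/8192

step 1: add red to get r; options L={  } R={ 0 } => -1
step 2: add red to get rr; options L={  } R={ -1, 0 } => -2
step 3: add blue to get rrb; options L={ -2 } R={ -1, 0 } => -3/2
step 4: add blue to get rrbb; options L={ -2, -3/2 } R={ -1, 0 } => -5/4
step 5: add blue to get rrbbb; options L={ -2, -3/2, -5/4 } R={ -1, 0 } => -9/8
step 6: add blue to get rrbbbb; options L={ -2, -3/2, -5/4, -9/8 } R={ -1, 0 } => -17/16
step 7: add blue to get rrbbbbb; options L={ -2, -3/2, -5/4, -9/8, -17/16 } R={ -1, 0 } => -33/32
step 8: add blue to get rrbbbbbb; options L={ -2, -3/2, -5/4, -9/8, -17/16, -33/32 } R={ -1, 0 } => -65/64
step 9: add red to get rrbbbbbbr; options L={ -2, -3/2, -5/4, -9/8, -17/16, -33/32 } R={ -65/64, -1, 0 } => -131/128
step 10: add red to get rrbbbbbbrr; options L={ -2, -3/2, -5/4, -9/8, -17/16, -33/32 } R={ -131/128, -65/64, -1, 0 } => -263/256
step 11: add red to get rrbbbbbbrrr; options L={ -2, -3/2, -5/4, -9/8, -17/16, -33/32 } R={ -263/256, -131/128, -65/64, -1, 0 } => -527/512
step 12: add blue to get rrbbbbbbrrrb; options L={ -2, -3/2, -5/4, -9/8, -17/16, -33/32, -527/512 } R={ -263/256, -131/128, -65/64, -1, 0 } => -1053/1024
step 13: add red to get rrbbbbbbrrrbr; options L={ -2, -3/2, -5/4, -9/8, -17/16, -33/32, -527/512 } R={ -1053/1024, -263/256, -131/128, -65/64, -1, 0 } => -2107/2048
step 14: add blue to get rrbbbbbbrrrbrb; options L={ -2, -3/2, -5/4, -9/8, -17/16, -33/32, -527/512, -2107/2048 } R={ -1053/1024, -263/256, -131/128, -65/64, -1, 0 } => -4213/4096
step 15: add red to get rrbbbbbbrrrbrbr; options L={ -2, -3/2, -5/4, -9/8, -17/16, -33/32, -527/512, -2107/2048 } R={ -4213/4096, -1053/1024, -263/256, -131/128, -65/64, -1, 0 } => -8427/8192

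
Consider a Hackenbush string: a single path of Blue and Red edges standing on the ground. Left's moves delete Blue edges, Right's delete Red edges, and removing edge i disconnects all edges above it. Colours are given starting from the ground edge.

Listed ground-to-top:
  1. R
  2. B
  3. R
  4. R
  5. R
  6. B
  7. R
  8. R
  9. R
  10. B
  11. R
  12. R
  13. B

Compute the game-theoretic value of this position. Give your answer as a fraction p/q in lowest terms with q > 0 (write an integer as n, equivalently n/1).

R: Left { (no moves) }, Right { 0 } so simplest -1
RB: Left { -1 }, Right { 0 } so simplest -1/2
RBR: Left { -1 }, Right { -1/2,0 } so simplest -3/4
RBRR: Left { -1 }, Right { -3/4,-1/2,0 } so simplest -7/8
RBRRR: Left { -1 }, Right { -7/8,-3/4,-1/2,0 } so simplest -15/16
RBRRRB: Left { -1,-15/16 }, Right { -7/8,-3/4,-1/2,0 } so simplest -29/32
RBRRRBR: Left { -1,-15/16 }, Right { -29/32,-7/8,-3/4,-1/2,0 } so simplest -59/64
RBRRRBRR: Left { -1,-15/16 }, Right { -59/64,-29/32,-7/8,-3/4,-1/2,0 } so simplest -119/128
RBRRRBRRR: Left { -1,-15/16 }, Right { -119/128,-59/64,-29/32,-7/8,-3/4,-1/2,0 } so simplest -239/256
RBRRRBRRRB: Left { -1,-15/16,-239/256 }, Right { -119/128,-59/64,-29/32,-7/8,-3/4,-1/2,0 } so simplest -477/512
RBRRRBRRRBR: Left { -1,-15/16,-239/256 }, Right { -477/512,-119/128,-59/64,-29/32,-7/8,-3/4,-1/2,0 } so simplest -955/1024
RBRRRBRRRBRR: Left { -1,-15/16,-239/256 }, Right { -955/1024,-477/512,-119/128,-59/64,-29/32,-7/8,-3/4,-1/2,0 } so simplest -1911/2048
RBRRRBRRRBRRB: Left { -1,-15/16,-239/256,-1911/2048 }, Right { -955/1024,-477/512,-119/128,-59/64,-29/32,-7/8,-3/4,-1/2,0 } so simplest -3821/4096

-3821/4096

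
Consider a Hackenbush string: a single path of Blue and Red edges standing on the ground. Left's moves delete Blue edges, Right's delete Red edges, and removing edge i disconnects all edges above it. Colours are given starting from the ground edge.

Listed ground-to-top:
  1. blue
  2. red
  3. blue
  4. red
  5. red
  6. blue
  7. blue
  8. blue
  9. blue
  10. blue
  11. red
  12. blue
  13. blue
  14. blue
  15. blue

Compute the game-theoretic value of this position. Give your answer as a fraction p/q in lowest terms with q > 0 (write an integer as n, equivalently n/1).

Build val(s[:k]) for k = 1..15, string s = blue red blue red red blue blue blue blue blue red blue blue blue blue.
b: Left { 0 }, Right { · } → simplest 1
br: Left { 0 }, Right { 1 } → simplest 1/2
brb: Left { 0 1/2 }, Right { 1 } → simplest 3/4
brbr: Left { 0 1/2 }, Right { 3/4 1 } → simplest 5/8
brbrr: Left { 0 1/2 }, Right { 5/8 3/4 1 } → simplest 9/16
brbrrb: Left { 0 1/2 9/16 }, Right { 5/8 3/4 1 } → simplest 19/32
brbrrbb: Left { 0 1/2 9/16 19/32 }, Right { 5/8 3/4 1 } → simplest 39/64
brbrrbbb: Left { 0 1/2 9/16 19/32 39/64 }, Right { 5/8 3/4 1 } → simplest 79/128
brbrrbbbb: Left { 0 1/2 9/16 19/32 39/64 79/128 }, Right { 5/8 3/4 1 } → simplest 159/256
brbrrbbbbb: Left { 0 1/2 9/16 19/32 39/64 79/128 159/256 }, Right { 5/8 3/4 1 } → simplest 319/512
brbrrbbbbbr: Left { 0 1/2 9/16 19/32 39/64 79/128 159/256 }, Right { 319/512 5/8 3/4 1 } → simplest 637/1024
brbrrbbbbbrb: Left { 0 1/2 9/16 19/32 39/64 79/128 159/256 637/1024 }, Right { 319/512 5/8 3/4 1 } → simplest 1275/2048
brbrrbbbbbrbb: Left { 0 1/2 9/16 19/32 39/64 79/128 159/256 637/1024 1275/2048 }, Right { 319/512 5/8 3/4 1 } → simplest 2551/4096
brbrrbbbbbrbbb: Left { 0 1/2 9/16 19/32 39/64 79/128 159/256 637/1024 1275/2048 2551/4096 }, Right { 319/512 5/8 3/4 1 } → simplest 5103/8192
brbrrbbbbbrbbbb: Left { 0 1/2 9/16 19/32 39/64 79/128 159/256 637/1024 1275/2048 2551/4096 5103/8192 }, Right { 319/512 5/8 3/4 1 } → simplest 10207/16384

10207/16384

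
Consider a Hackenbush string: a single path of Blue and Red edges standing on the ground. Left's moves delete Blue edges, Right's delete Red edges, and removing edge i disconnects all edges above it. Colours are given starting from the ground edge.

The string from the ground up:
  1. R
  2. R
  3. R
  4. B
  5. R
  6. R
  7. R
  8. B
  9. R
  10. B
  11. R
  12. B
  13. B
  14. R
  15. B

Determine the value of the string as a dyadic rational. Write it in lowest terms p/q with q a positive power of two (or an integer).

-11941/4096

Prefix values for R R R B R R R B R B R B B R B via {L|R} + simplicity:
step 1: add R to get R; options L={ — } R={ 0 } ⇒ -1
step 2: add R to get RR; options L={ — } R={ -1; 0 } ⇒ -2
step 3: add R to get RRR; options L={ — } R={ -2; -1; 0 } ⇒ -3
step 4: add B to get RRRB; options L={ -3 } R={ -2; -1; 0 } ⇒ -5/2
step 5: add R to get RRRBR; options L={ -3 } R={ -5/2; -2; -1; 0 } ⇒ -11/4
step 6: add R to get RRRBRR; options L={ -3 } R={ -11/4; -5/2; -2; -1; 0 } ⇒ -23/8
step 7: add R to get RRRBRRR; options L={ -3 } R={ -23/8; -11/4; -5/2; -2; -1; 0 } ⇒ -47/16
step 8: add B to get RRRBRRRB; options L={ -3; -47/16 } R={ -23/8; -11/4; -5/2; -2; -1; 0 } ⇒ -93/32
step 9: add R to get RRRBRRRBR; options L={ -3; -47/16 } R={ -93/32; -23/8; -11/4; -5/2; -2; -1; 0 } ⇒ -187/64
step 10: add B to get RRRBRRRBRB; options L={ -3; -47/16; -187/64 } R={ -93/32; -23/8; -11/4; -5/2; -2; -1; 0 } ⇒ -373/128
step 11: add R to get RRRBRRRBRBR; options L={ -3; -47/16; -187/64 } R={ -373/128; -93/32; -23/8; -11/4; -5/2; -2; -1; 0 } ⇒ -747/256
step 12: add B to get RRRBRRRBRBRB; options L={ -3; -47/16; -187/64; -747/256 } R={ -373/128; -93/32; -23/8; -11/4; -5/2; -2; -1; 0 } ⇒ -1493/512
step 13: add B to get RRRBRRRBRBRBB; options L={ -3; -47/16; -187/64; -747/256; -1493/512 } R={ -373/128; -93/32; -23/8; -11/4; -5/2; -2; -1; 0 } ⇒ -2985/1024
step 14: add R to get RRRBRRRBRBRBBR; options L={ -3; -47/16; -187/64; -747/256; -1493/512 } R={ -2985/1024; -373/128; -93/32; -23/8; -11/4; -5/2; -2; -1; 0 } ⇒ -5971/2048
step 15: add B to get RRRBRRRBRBRBBRB; options L={ -3; -47/16; -187/64; -747/256; -1493/512; -5971/2048 } R={ -2985/1024; -373/128; -93/32; -23/8; -11/4; -5/2; -2; -1; 0 } ⇒ -11941/4096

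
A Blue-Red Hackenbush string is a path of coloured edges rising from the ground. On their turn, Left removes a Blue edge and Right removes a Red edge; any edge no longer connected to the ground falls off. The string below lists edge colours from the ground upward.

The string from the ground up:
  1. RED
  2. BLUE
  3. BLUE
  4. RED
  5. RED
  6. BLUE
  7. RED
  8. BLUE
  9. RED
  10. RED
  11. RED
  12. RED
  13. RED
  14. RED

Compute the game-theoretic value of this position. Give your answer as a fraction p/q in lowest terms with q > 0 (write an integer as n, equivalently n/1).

val_1 [R]  L=[·]  R=[0]  => -1
val_2 [RB]  L=[-1]  R=[0]  => -1/2
val_3 [RBB]  L=[-1,-1/2]  R=[0]  => -1/4
val_4 [RBBR]  L=[-1,-1/2]  R=[-1/4,0]  => -3/8
val_5 [RBBRR]  L=[-1,-1/2]  R=[-3/8,-1/4,0]  => -7/16
val_6 [RBBRRB]  L=[-1,-1/2,-7/16]  R=[-3/8,-1/4,0]  => -13/32
val_7 [RBBRRBR]  L=[-1,-1/2,-7/16]  R=[-13/32,-3/8,-1/4,0]  => -27/64
val_8 [RBBRRBRB]  L=[-1,-1/2,-7/16,-27/64]  R=[-13/32,-3/8,-1/4,0]  => -53/128
val_9 [RBBRRBRBR]  L=[-1,-1/2,-7/16,-27/64]  R=[-53/128,-13/32,-3/8,-1/4,0]  => -107/256
val_10 [RBBRRBRBRR]  L=[-1,-1/2,-7/16,-27/64]  R=[-107/256,-53/128,-13/32,-3/8,-1/4,0]  => -215/512
val_11 [RBBRRBRBRRR]  L=[-1,-1/2,-7/16,-27/64]  R=[-215/512,-107/256,-53/128,-13/32,-3/8,-1/4,0]  => -431/1024
val_12 [RBBRRBRBRRRR]  L=[-1,-1/2,-7/16,-27/64]  R=[-431/1024,-215/512,-107/256,-53/128,-13/32,-3/8,-1/4,0]  => -863/2048
val_13 [RBBRRBRBRRRRR]  L=[-1,-1/2,-7/16,-27/64]  R=[-863/2048,-431/1024,-215/512,-107/256,-53/128,-13/32,-3/8,-1/4,0]  => -1727/4096
val_14 [RBBRRBRBRRRRRR]  L=[-1,-1/2,-7/16,-27/64]  R=[-1727/4096,-863/2048,-431/1024,-215/512,-107/256,-53/128,-13/32,-3/8,-1/4,0]  => -3455/8192

-3455/8192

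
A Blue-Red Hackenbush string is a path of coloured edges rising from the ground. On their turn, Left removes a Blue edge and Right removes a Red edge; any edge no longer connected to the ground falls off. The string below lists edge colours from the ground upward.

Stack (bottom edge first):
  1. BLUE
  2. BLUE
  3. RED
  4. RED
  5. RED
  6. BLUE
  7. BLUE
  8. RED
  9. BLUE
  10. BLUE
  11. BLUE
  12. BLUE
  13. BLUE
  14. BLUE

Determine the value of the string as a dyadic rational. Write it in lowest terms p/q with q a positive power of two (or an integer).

4991/4096

Recurse on prefixes of the 14-edge string BLUE BLUE RED RED RED BLUE BLUE RED BLUE BLUE BLUE BLUE BLUE BLUE:
step 1: add BLUE to get B; options L={ 0 } R={ (no moves) } => 1
step 2: add BLUE to get BB; options L={ 0 1 } R={ (no moves) } => 2
step 3: add RED to get BBR; options L={ 0 1 } R={ 2 } => 3/2
step 4: add RED to get BBRR; options L={ 0 1 } R={ 3/2 2 } => 5/4
step 5: add RED to get BBRRR; options L={ 0 1 } R={ 5/4 3/2 2 } => 9/8
step 6: add BLUE to get BBRRRB; options L={ 0 1 9/8 } R={ 5/4 3/2 2 } => 19/16
step 7: add BLUE to get BBRRRBB; options L={ 0 1 9/8 19/16 } R={ 5/4 3/2 2 } => 39/32
step 8: add RED to get BBRRRBBR; options L={ 0 1 9/8 19/16 } R={ 39/32 5/4 3/2 2 } => 77/64
step 9: add BLUE to get BBRRRBBRB; options L={ 0 1 9/8 19/16 77/64 } R={ 39/32 5/4 3/2 2 } => 155/128
step 10: add BLUE to get BBRRRBBRBB; options L={ 0 1 9/8 19/16 77/64 155/128 } R={ 39/32 5/4 3/2 2 } => 311/256
step 11: add BLUE to get BBRRRBBRBBB; options L={ 0 1 9/8 19/16 77/64 155/128 311/256 } R={ 39/32 5/4 3/2 2 } => 623/512
step 12: add BLUE to get BBRRRBBRBBBB; options L={ 0 1 9/8 19/16 77/64 155/128 311/256 623/512 } R={ 39/32 5/4 3/2 2 } => 1247/1024
step 13: add BLUE to get BBRRRBBRBBBBB; options L={ 0 1 9/8 19/16 77/64 155/128 311/256 623/512 1247/1024 } R={ 39/32 5/4 3/2 2 } => 2495/2048
step 14: add BLUE to get BBRRRBBRBBBBBB; options L={ 0 1 9/8 19/16 77/64 155/128 311/256 623/512 1247/1024 2495/2048 } R={ 39/32 5/4 3/2 2 } => 4991/4096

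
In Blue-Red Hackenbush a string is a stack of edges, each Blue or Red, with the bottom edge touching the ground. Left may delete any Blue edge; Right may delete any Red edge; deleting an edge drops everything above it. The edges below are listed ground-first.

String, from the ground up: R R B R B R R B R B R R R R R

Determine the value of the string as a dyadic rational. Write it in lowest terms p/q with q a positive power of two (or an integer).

-14015/8192

step 1: add R to get R; options L={ none } R={ 0 } so -1
step 2: add R to get RR; options L={ none } R={ -1,0 } so -2
step 3: add B to get RRB; options L={ -2 } R={ -1,0 } so -3/2
step 4: add R to get RRBR; options L={ -2 } R={ -3/2,-1,0 } so -7/4
step 5: add B to get RRBRB; options L={ -2,-7/4 } R={ -3/2,-1,0 } so -13/8
step 6: add R to get RRBRBR; options L={ -2,-7/4 } R={ -13/8,-3/2,-1,0 } so -27/16
step 7: add R to get RRBRBRR; options L={ -2,-7/4 } R={ -27/16,-13/8,-3/2,-1,0 } so -55/32
step 8: add B to get RRBRBRRB; options L={ -2,-7/4,-55/32 } R={ -27/16,-13/8,-3/2,-1,0 } so -109/64
step 9: add R to get RRBRBRRBR; options L={ -2,-7/4,-55/32 } R={ -109/64,-27/16,-13/8,-3/2,-1,0 } so -219/128
step 10: add B to get RRBRBRRBRB; options L={ -2,-7/4,-55/32,-219/128 } R={ -109/64,-27/16,-13/8,-3/2,-1,0 } so -437/256
step 11: add R to get RRBRBRRBRBR; options L={ -2,-7/4,-55/32,-219/128 } R={ -437/256,-109/64,-27/16,-13/8,-3/2,-1,0 } so -875/512
step 12: add R to get RRBRBRRBRBRR; options L={ -2,-7/4,-55/32,-219/128 } R={ -875/512,-437/256,-109/64,-27/16,-13/8,-3/2,-1,0 } so -1751/1024
step 13: add R to get RRBRBRRBRBRRR; options L={ -2,-7/4,-55/32,-219/128 } R={ -1751/1024,-875/512,-437/256,-109/64,-27/16,-13/8,-3/2,-1,0 } so -3503/2048
step 14: add R to get RRBRBRRBRBRRRR; options L={ -2,-7/4,-55/32,-219/128 } R={ -3503/2048,-1751/1024,-875/512,-437/256,-109/64,-27/16,-13/8,-3/2,-1,0 } so -7007/4096
step 15: add R to get RRBRBRRBRBRRRRR; options L={ -2,-7/4,-55/32,-219/128 } R={ -7007/4096,-3503/2048,-1751/1024,-875/512,-437/256,-109/64,-27/16,-13/8,-3/2,-1,0 } so -14015/8192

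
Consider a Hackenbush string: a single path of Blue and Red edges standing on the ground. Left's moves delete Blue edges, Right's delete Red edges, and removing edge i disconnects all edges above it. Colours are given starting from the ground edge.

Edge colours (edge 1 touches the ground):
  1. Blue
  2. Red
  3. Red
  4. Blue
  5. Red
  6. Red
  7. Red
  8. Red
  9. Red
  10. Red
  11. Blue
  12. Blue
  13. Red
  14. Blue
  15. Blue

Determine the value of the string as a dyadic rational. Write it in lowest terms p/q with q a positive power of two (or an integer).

4151/16384

Recurse on prefixes of the 15-edge string Blue Red Red Blue Red Red Red Red Red Red Blue Blue Red Blue Blue:
1 of 15 · B · max L 0 · min R +∞ => 1
2 of 15 · BR · max L 0 · min R 1 => 1/2
3 of 15 · BRR · max L 0 · min R 1/2 => 1/4
4 of 15 · BRRB · max L 1/4 · min R 1/2 => 3/8
5 of 15 · BRRBR · max L 1/4 · min R 3/8 => 5/16
6 of 15 · BRRBRR · max L 1/4 · min R 5/16 => 9/32
7 of 15 · BRRBRRR · max L 1/4 · min R 9/32 => 17/64
8 of 15 · BRRBRRRR · max L 1/4 · min R 17/64 => 33/128
9 of 15 · BRRBRRRRR · max L 1/4 · min R 33/128 => 65/256
10 of 15 · BRRBRRRRRR · max L 1/4 · min R 65/256 => 129/512
11 of 15 · BRRBRRRRRRB · max L 129/512 · min R 65/256 => 259/1024
12 of 15 · BRRBRRRRRRBB · max L 259/1024 · min R 65/256 => 519/2048
13 of 15 · BRRBRRRRRRBBR · max L 259/1024 · min R 519/2048 => 1037/4096
14 of 15 · BRRBRRRRRRBBRB · max L 1037/4096 · min R 519/2048 => 2075/8192
15 of 15 · BRRBRRRRRRBBRBB · max L 2075/8192 · min R 519/2048 => 4151/16384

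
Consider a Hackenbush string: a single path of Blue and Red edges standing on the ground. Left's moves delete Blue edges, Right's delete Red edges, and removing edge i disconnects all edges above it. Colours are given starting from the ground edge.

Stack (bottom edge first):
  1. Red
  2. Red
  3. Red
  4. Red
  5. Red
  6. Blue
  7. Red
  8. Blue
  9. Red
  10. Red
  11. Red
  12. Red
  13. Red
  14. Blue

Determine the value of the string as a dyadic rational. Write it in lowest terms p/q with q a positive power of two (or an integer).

Prefix values for Red Red Red Red Red Blue Red Blue Red Red Red Red Red Blue via {L|R} + simplicity:
val(R) = { · | 0 } ⇒ -1
val(RR) = { · | -1; 0 } ⇒ -2
val(RRR) = { · | -2; -1; 0 } ⇒ -3
val(RRRR) = { · | -3; -2; -1; 0 } ⇒ -4
val(RRRRR) = { · | -4; -3; -2; -1; 0 } ⇒ -5
val(RRRRRB) = { -5 | -4; -3; -2; -1; 0 } ⇒ -9/2
val(RRRRRBR) = { -5 | -9/2; -4; -3; -2; -1; 0 } ⇒ -19/4
val(RRRRRBRB) = { -5; -19/4 | -9/2; -4; -3; -2; -1; 0 } ⇒ -37/8
val(RRRRRBRBR) = { -5; -19/4 | -37/8; -9/2; -4; -3; -2; -1; 0 } ⇒ -75/16
val(RRRRRBRBRR) = { -5; -19/4 | -75/16; -37/8; -9/2; -4; -3; -2; -1; 0 } ⇒ -151/32
val(RRRRRBRBRRR) = { -5; -19/4 | -151/32; -75/16; -37/8; -9/2; -4; -3; -2; -1; 0 } ⇒ -303/64
val(RRRRRBRBRRRR) = { -5; -19/4 | -303/64; -151/32; -75/16; -37/8; -9/2; -4; -3; -2; -1; 0 } ⇒ -607/128
val(RRRRRBRBRRRRR) = { -5; -19/4 | -607/128; -303/64; -151/32; -75/16; -37/8; -9/2; -4; -3; -2; -1; 0 } ⇒ -1215/256
val(RRRRRBRBRRRRRB) = { -5; -19/4; -1215/256 | -607/128; -303/64; -151/32; -75/16; -37/8; -9/2; -4; -3; -2; -1; 0 } ⇒ -2429/512

-2429/512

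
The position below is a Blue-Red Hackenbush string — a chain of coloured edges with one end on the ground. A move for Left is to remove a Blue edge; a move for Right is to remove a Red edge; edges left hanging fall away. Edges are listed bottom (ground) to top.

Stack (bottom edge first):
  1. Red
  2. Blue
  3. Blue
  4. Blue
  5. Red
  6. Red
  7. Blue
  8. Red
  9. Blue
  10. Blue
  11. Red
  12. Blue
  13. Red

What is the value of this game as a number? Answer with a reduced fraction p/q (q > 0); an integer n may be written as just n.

-843/4096

Build g(s[:k]) for k = 1..13, string s = Red Blue Blue Blue Red Red Blue Red Blue Blue Red Blue Red.
g_1 [R]  L=[]  R=[0]  -> -1
g_2 [RB]  L=[-1]  R=[0]  -> -1/2
g_3 [RBB]  L=[-1, -1/2]  R=[0]  -> -1/4
g_4 [RBBB]  L=[-1, -1/2, -1/4]  R=[0]  -> -1/8
g_5 [RBBBR]  L=[-1, -1/2, -1/4]  R=[-1/8, 0]  -> -3/16
g_6 [RBBBRR]  L=[-1, -1/2, -1/4]  R=[-3/16, -1/8, 0]  -> -7/32
g_7 [RBBBRRB]  L=[-1, -1/2, -1/4, -7/32]  R=[-3/16, -1/8, 0]  -> -13/64
g_8 [RBBBRRBR]  L=[-1, -1/2, -1/4, -7/32]  R=[-13/64, -3/16, -1/8, 0]  -> -27/128
g_9 [RBBBRRBRB]  L=[-1, -1/2, -1/4, -7/32, -27/128]  R=[-13/64, -3/16, -1/8, 0]  -> -53/256
g_10 [RBBBRRBRBB]  L=[-1, -1/2, -1/4, -7/32, -27/128, -53/256]  R=[-13/64, -3/16, -1/8, 0]  -> -105/512
g_11 [RBBBRRBRBBR]  L=[-1, -1/2, -1/4, -7/32, -27/128, -53/256]  R=[-105/512, -13/64, -3/16, -1/8, 0]  -> -211/1024
g_12 [RBBBRRBRBBRB]  L=[-1, -1/2, -1/4, -7/32, -27/128, -53/256, -211/1024]  R=[-105/512, -13/64, -3/16, -1/8, 0]  -> -421/2048
g_13 [RBBBRRBRBBRBR]  L=[-1, -1/2, -1/4, -7/32, -27/128, -53/256, -211/1024]  R=[-421/2048, -105/512, -13/64, -3/16, -1/8, 0]  -> -843/4096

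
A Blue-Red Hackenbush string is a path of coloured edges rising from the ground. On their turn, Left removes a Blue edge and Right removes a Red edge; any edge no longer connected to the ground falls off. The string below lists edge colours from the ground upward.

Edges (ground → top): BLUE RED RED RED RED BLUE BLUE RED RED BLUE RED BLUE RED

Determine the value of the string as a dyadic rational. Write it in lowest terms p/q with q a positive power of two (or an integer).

405/4096

B: Left { 0 }, Right { none } = simplest 1
BR: Left { 0 }, Right { 1 } = simplest 1/2
BRR: Left { 0 }, Right { 1/2, 1 } = simplest 1/4
BRRR: Left { 0 }, Right { 1/4, 1/2, 1 } = simplest 1/8
BRRRR: Left { 0 }, Right { 1/8, 1/4, 1/2, 1 } = simplest 1/16
BRRRRB: Left { 0, 1/16 }, Right { 1/8, 1/4, 1/2, 1 } = simplest 3/32
BRRRRBB: Left { 0, 1/16, 3/32 }, Right { 1/8, 1/4, 1/2, 1 } = simplest 7/64
BRRRRBBR: Left { 0, 1/16, 3/32 }, Right { 7/64, 1/8, 1/4, 1/2, 1 } = simplest 13/128
BRRRRBBRR: Left { 0, 1/16, 3/32 }, Right { 13/128, 7/64, 1/8, 1/4, 1/2, 1 } = simplest 25/256
BRRRRBBRRB: Left { 0, 1/16, 3/32, 25/256 }, Right { 13/128, 7/64, 1/8, 1/4, 1/2, 1 } = simplest 51/512
BRRRRBBRRBR: Left { 0, 1/16, 3/32, 25/256 }, Right { 51/512, 13/128, 7/64, 1/8, 1/4, 1/2, 1 } = simplest 101/1024
BRRRRBBRRBRB: Left { 0, 1/16, 3/32, 25/256, 101/1024 }, Right { 51/512, 13/128, 7/64, 1/8, 1/4, 1/2, 1 } = simplest 203/2048
BRRRRBBRRBRBR: Left { 0, 1/16, 3/32, 25/256, 101/1024 }, Right { 203/2048, 51/512, 13/128, 7/64, 1/8, 1/4, 1/2, 1 } = simplest 405/4096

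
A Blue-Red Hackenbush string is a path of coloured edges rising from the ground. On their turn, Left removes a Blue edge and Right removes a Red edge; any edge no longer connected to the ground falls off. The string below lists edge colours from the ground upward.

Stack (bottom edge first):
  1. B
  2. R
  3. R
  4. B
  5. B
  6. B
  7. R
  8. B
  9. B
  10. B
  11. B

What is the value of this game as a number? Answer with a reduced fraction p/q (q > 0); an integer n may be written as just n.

Recurse on prefixes of the 11-edge string B R R B B B R B B B B:
step 1: add B to get B; options L={ 0 } R={ (no moves) } → 1
step 2: add R to get BR; options L={ 0 } R={ 1 } → 1/2
step 3: add R to get BRR; options L={ 0 } R={ 1/2,1 } → 1/4
step 4: add B to get BRRB; options L={ 0,1/4 } R={ 1/2,1 } → 3/8
step 5: add B to get BRRBB; options L={ 0,1/4,3/8 } R={ 1/2,1 } → 7/16
step 6: add B to get BRRBBB; options L={ 0,1/4,3/8,7/16 } R={ 1/2,1 } → 15/32
step 7: add R to get BRRBBBR; options L={ 0,1/4,3/8,7/16 } R={ 15/32,1/2,1 } → 29/64
step 8: add B to get BRRBBBRB; options L={ 0,1/4,3/8,7/16,29/64 } R={ 15/32,1/2,1 } → 59/128
step 9: add B to get BRRBBBRBB; options L={ 0,1/4,3/8,7/16,29/64,59/128 } R={ 15/32,1/2,1 } → 119/256
step 10: add B to get BRRBBBRBBB; options L={ 0,1/4,3/8,7/16,29/64,59/128,119/256 } R={ 15/32,1/2,1 } → 239/512
step 11: add B to get BRRBBBRBBBB; options L={ 0,1/4,3/8,7/16,29/64,59/128,119/256,239/512 } R={ 15/32,1/2,1 } → 479/1024

479/1024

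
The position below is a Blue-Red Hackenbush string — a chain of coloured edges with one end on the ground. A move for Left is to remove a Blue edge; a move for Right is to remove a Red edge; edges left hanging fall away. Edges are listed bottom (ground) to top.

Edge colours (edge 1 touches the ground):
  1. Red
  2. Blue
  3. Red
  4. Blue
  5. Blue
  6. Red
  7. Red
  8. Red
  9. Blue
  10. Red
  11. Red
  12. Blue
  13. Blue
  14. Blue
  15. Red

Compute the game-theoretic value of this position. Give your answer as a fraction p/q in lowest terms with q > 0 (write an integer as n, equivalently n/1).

R: Left {  }, Right { 0 } — simplest -1
RB: Left { -1 }, Right { 0 } — simplest -1/2
RBR: Left { -1 }, Right { -1/2,0 } — simplest -3/4
RBRB: Left { -1,-3/4 }, Right { -1/2,0 } — simplest -5/8
RBRBB: Left { -1,-3/4,-5/8 }, Right { -1/2,0 } — simplest -9/16
RBRBBR: Left { -1,-3/4,-5/8 }, Right { -9/16,-1/2,0 } — simplest -19/32
RBRBBRR: Left { -1,-3/4,-5/8 }, Right { -19/32,-9/16,-1/2,0 } — simplest -39/64
RBRBBRRR: Left { -1,-3/4,-5/8 }, Right { -39/64,-19/32,-9/16,-1/2,0 } — simplest -79/128
RBRBBRRRB: Left { -1,-3/4,-5/8,-79/128 }, Right { -39/64,-19/32,-9/16,-1/2,0 } — simplest -157/256
RBRBBRRRBR: Left { -1,-3/4,-5/8,-79/128 }, Right { -157/256,-39/64,-19/32,-9/16,-1/2,0 } — simplest -315/512
RBRBBRRRBRR: Left { -1,-3/4,-5/8,-79/128 }, Right { -315/512,-157/256,-39/64,-19/32,-9/16,-1/2,0 } — simplest -631/1024
RBRBBRRRBRRB: Left { -1,-3/4,-5/8,-79/128,-631/1024 }, Right { -315/512,-157/256,-39/64,-19/32,-9/16,-1/2,0 } — simplest -1261/2048
RBRBBRRRBRRBB: Left { -1,-3/4,-5/8,-79/128,-631/1024,-1261/2048 }, Right { -315/512,-157/256,-39/64,-19/32,-9/16,-1/2,0 } — simplest -2521/4096
RBRBBRRRBRRBBB: Left { -1,-3/4,-5/8,-79/128,-631/1024,-1261/2048,-2521/4096 }, Right { -315/512,-157/256,-39/64,-19/32,-9/16,-1/2,0 } — simplest -5041/8192
RBRBBRRRBRRBBBR: Left { -1,-3/4,-5/8,-79/128,-631/1024,-1261/2048,-2521/4096 }, Right { -5041/8192,-315/512,-157/256,-39/64,-19/32,-9/16,-1/2,0 } — simplest -10083/16384

-10083/16384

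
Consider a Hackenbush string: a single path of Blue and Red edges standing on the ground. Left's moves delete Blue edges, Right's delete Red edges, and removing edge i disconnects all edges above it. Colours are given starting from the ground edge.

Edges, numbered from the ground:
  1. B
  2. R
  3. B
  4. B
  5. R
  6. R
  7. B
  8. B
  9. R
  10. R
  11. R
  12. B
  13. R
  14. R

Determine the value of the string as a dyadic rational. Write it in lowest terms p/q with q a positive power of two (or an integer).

6537/8192

Build value(s[:k]) for k = 1..14, string s = B R B B R R B B R R R B R R.
value_1 [B]  L=[0]  R=[]  so 1
value_2 [BR]  L=[0]  R=[1]  so 1/2
value_3 [BRB]  L=[0; 1/2]  R=[1]  so 3/4
value_4 [BRBB]  L=[0; 1/2; 3/4]  R=[1]  so 7/8
value_5 [BRBBR]  L=[0; 1/2; 3/4]  R=[7/8; 1]  so 13/16
value_6 [BRBBRR]  L=[0; 1/2; 3/4]  R=[13/16; 7/8; 1]  so 25/32
value_7 [BRBBRRB]  L=[0; 1/2; 3/4; 25/32]  R=[13/16; 7/8; 1]  so 51/64
value_8 [BRBBRRBB]  L=[0; 1/2; 3/4; 25/32; 51/64]  R=[13/16; 7/8; 1]  so 103/128
value_9 [BRBBRRBBR]  L=[0; 1/2; 3/4; 25/32; 51/64]  R=[103/128; 13/16; 7/8; 1]  so 205/256
value_10 [BRBBRRBBRR]  L=[0; 1/2; 3/4; 25/32; 51/64]  R=[205/256; 103/128; 13/16; 7/8; 1]  so 409/512
value_11 [BRBBRRBBRRR]  L=[0; 1/2; 3/4; 25/32; 51/64]  R=[409/512; 205/256; 103/128; 13/16; 7/8; 1]  so 817/1024
value_12 [BRBBRRBBRRRB]  L=[0; 1/2; 3/4; 25/32; 51/64; 817/1024]  R=[409/512; 205/256; 103/128; 13/16; 7/8; 1]  so 1635/2048
value_13 [BRBBRRBBRRRBR]  L=[0; 1/2; 3/4; 25/32; 51/64; 817/1024]  R=[1635/2048; 409/512; 205/256; 103/128; 13/16; 7/8; 1]  so 3269/4096
value_14 [BRBBRRBBRRRBRR]  L=[0; 1/2; 3/4; 25/32; 51/64; 817/1024]  R=[3269/4096; 1635/2048; 409/512; 205/256; 103/128; 13/16; 7/8; 1]  so 6537/8192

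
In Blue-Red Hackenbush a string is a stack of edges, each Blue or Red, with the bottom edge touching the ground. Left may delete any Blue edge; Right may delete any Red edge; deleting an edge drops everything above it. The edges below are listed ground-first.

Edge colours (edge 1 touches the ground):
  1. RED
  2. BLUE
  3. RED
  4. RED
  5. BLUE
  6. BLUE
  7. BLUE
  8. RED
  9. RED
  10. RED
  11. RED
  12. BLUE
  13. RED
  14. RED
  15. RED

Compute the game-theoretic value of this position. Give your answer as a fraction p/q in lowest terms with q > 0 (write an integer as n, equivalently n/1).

g(R) = { none | 0 } → -1
g(RB) = { -1 | 0 } → -1/2
g(RBR) = { -1 | -1/2,0 } → -3/4
g(RBRR) = { -1 | -3/4,-1/2,0 } → -7/8
g(RBRRB) = { -1,-7/8 | -3/4,-1/2,0 } → -13/16
g(RBRRBB) = { -1,-7/8,-13/16 | -3/4,-1/2,0 } → -25/32
g(RBRRBBB) = { -1,-7/8,-13/16,-25/32 | -3/4,-1/2,0 } → -49/64
g(RBRRBBBR) = { -1,-7/8,-13/16,-25/32 | -49/64,-3/4,-1/2,0 } → -99/128
g(RBRRBBBRR) = { -1,-7/8,-13/16,-25/32 | -99/128,-49/64,-3/4,-1/2,0 } → -199/256
g(RBRRBBBRRR) = { -1,-7/8,-13/16,-25/32 | -199/256,-99/128,-49/64,-3/4,-1/2,0 } → -399/512
g(RBRRBBBRRRR) = { -1,-7/8,-13/16,-25/32 | -399/512,-199/256,-99/128,-49/64,-3/4,-1/2,0 } → -799/1024
g(RBRRBBBRRRRB) = { -1,-7/8,-13/16,-25/32,-799/1024 | -399/512,-199/256,-99/128,-49/64,-3/4,-1/2,0 } → -1597/2048
g(RBRRBBBRRRRBR) = { -1,-7/8,-13/16,-25/32,-799/1024 | -1597/2048,-399/512,-199/256,-99/128,-49/64,-3/4,-1/2,0 } → -3195/4096
g(RBRRBBBRRRRBRR) = { -1,-7/8,-13/16,-25/32,-799/1024 | -3195/4096,-1597/2048,-399/512,-199/256,-99/128,-49/64,-3/4,-1/2,0 } → -6391/8192
g(RBRRBBBRRRRBRRR) = { -1,-7/8,-13/16,-25/32,-799/1024 | -6391/8192,-3195/4096,-1597/2048,-399/512,-199/256,-99/128,-49/64,-3/4,-1/2,0 } → -12783/16384

-12783/16384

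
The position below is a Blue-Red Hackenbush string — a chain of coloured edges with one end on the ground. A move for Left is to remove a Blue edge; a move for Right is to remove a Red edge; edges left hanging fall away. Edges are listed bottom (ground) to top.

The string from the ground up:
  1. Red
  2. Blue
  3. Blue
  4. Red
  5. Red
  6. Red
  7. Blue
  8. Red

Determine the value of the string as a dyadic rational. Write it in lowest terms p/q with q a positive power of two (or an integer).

-59/128

G_1 [R]  L=[∅]  R=[0]  so -1
G_2 [RB]  L=[-1]  R=[0]  so -1/2
G_3 [RBB]  L=[-1, -1/2]  R=[0]  so -1/4
G_4 [RBBR]  L=[-1, -1/2]  R=[-1/4, 0]  so -3/8
G_5 [RBBRR]  L=[-1, -1/2]  R=[-3/8, -1/4, 0]  so -7/16
G_6 [RBBRRR]  L=[-1, -1/2]  R=[-7/16, -3/8, -1/4, 0]  so -15/32
G_7 [RBBRRRB]  L=[-1, -1/2, -15/32]  R=[-7/16, -3/8, -1/4, 0]  so -29/64
G_8 [RBBRRRBR]  L=[-1, -1/2, -15/32]  R=[-29/64, -7/16, -3/8, -1/4, 0]  so -59/128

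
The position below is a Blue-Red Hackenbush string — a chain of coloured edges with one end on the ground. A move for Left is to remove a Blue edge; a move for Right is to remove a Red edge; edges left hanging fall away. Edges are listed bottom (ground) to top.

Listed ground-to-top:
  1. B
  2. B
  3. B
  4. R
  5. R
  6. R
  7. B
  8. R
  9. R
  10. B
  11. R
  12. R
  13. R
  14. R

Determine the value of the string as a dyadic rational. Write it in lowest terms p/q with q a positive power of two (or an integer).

Build G(s[:k]) for k = 1..14, string s = B B B R R R B R R B R R R R.
B: Left { 0 }, Right { — } -> simplest 1
BB: Left { 0 1 }, Right { — } -> simplest 2
BBB: Left { 0 1 2 }, Right { — } -> simplest 3
BBBR: Left { 0 1 2 }, Right { 3 } -> simplest 5/2
BBBRR: Left { 0 1 2 }, Right { 5/2 3 } -> simplest 9/4
BBBRRR: Left { 0 1 2 }, Right { 9/4 5/2 3 } -> simplest 17/8
BBBRRRB: Left { 0 1 2 17/8 }, Right { 9/4 5/2 3 } -> simplest 35/16
BBBRRRBR: Left { 0 1 2 17/8 }, Right { 35/16 9/4 5/2 3 } -> simplest 69/32
BBBRRRBRR: Left { 0 1 2 17/8 }, Right { 69/32 35/16 9/4 5/2 3 } -> simplest 137/64
BBBRRRBRRB: Left { 0 1 2 17/8 137/64 }, Right { 69/32 35/16 9/4 5/2 3 } -> simplest 275/128
BBBRRRBRRBR: Left { 0 1 2 17/8 137/64 }, Right { 275/128 69/32 35/16 9/4 5/2 3 } -> simplest 549/256
BBBRRRBRRBRR: Left { 0 1 2 17/8 137/64 }, Right { 549/256 275/128 69/32 35/16 9/4 5/2 3 } -> simplest 1097/512
BBBRRRBRRBRRR: Left { 0 1 2 17/8 137/64 }, Right { 1097/512 549/256 275/128 69/32 35/16 9/4 5/2 3 } -> simplest 2193/1024
BBBRRRBRRBRRRR: Left { 0 1 2 17/8 137/64 }, Right { 2193/1024 1097/512 549/256 275/128 69/32 35/16 9/4 5/2 3 } -> simplest 4385/2048

4385/2048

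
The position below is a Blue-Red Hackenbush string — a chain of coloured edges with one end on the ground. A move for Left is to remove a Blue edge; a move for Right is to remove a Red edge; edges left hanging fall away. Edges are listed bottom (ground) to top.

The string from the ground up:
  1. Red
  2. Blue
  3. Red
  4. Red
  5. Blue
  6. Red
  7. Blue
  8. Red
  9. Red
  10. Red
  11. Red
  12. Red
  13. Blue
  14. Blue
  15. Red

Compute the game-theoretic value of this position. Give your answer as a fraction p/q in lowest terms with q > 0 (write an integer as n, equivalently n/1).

g_1 [R]  L=[none]  R=[0]  so -1
g_2 [RB]  L=[-1]  R=[0]  so -1/2
g_3 [RBR]  L=[-1]  R=[-1/2, 0]  so -3/4
g_4 [RBRR]  L=[-1]  R=[-3/4, -1/2, 0]  so -7/8
g_5 [RBRRB]  L=[-1, -7/8]  R=[-3/4, -1/2, 0]  so -13/16
g_6 [RBRRBR]  L=[-1, -7/8]  R=[-13/16, -3/4, -1/2, 0]  so -27/32
g_7 [RBRRBRB]  L=[-1, -7/8, -27/32]  R=[-13/16, -3/4, -1/2, 0]  so -53/64
g_8 [RBRRBRBR]  L=[-1, -7/8, -27/32]  R=[-53/64, -13/16, -3/4, -1/2, 0]  so -107/128
g_9 [RBRRBRBRR]  L=[-1, -7/8, -27/32]  R=[-107/128, -53/64, -13/16, -3/4, -1/2, 0]  so -215/256
g_10 [RBRRBRBRRR]  L=[-1, -7/8, -27/32]  R=[-215/256, -107/128, -53/64, -13/16, -3/4, -1/2, 0]  so -431/512
g_11 [RBRRBRBRRRR]  L=[-1, -7/8, -27/32]  R=[-431/512, -215/256, -107/128, -53/64, -13/16, -3/4, -1/2, 0]  so -863/1024
g_12 [RBRRBRBRRRRR]  L=[-1, -7/8, -27/32]  R=[-863/1024, -431/512, -215/256, -107/128, -53/64, -13/16, -3/4, -1/2, 0]  so -1727/2048
g_13 [RBRRBRBRRRRRB]  L=[-1, -7/8, -27/32, -1727/2048]  R=[-863/1024, -431/512, -215/256, -107/128, -53/64, -13/16, -3/4, -1/2, 0]  so -3453/4096
g_14 [RBRRBRBRRRRRBB]  L=[-1, -7/8, -27/32, -1727/2048, -3453/4096]  R=[-863/1024, -431/512, -215/256, -107/128, -53/64, -13/16, -3/4, -1/2, 0]  so -6905/8192
g_15 [RBRRBRBRRRRRBBR]  L=[-1, -7/8, -27/32, -1727/2048, -3453/4096]  R=[-6905/8192, -863/1024, -431/512, -215/256, -107/128, -53/64, -13/16, -3/4, -1/2, 0]  so -13811/16384

-13811/16384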